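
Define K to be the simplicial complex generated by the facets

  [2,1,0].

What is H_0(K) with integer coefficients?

Order the vertices as 0 < 1 < 2. Listing each simplex with vertices in this order, K has dimension 2 with simplices:

  0-simplices (3): [0], [1], [2]
  1-simplices (3): [0,1], [0,2], [1,2]
  2-simplices (1): [0,1,2]

so the chain groups are C_0 ≅ Z^3, C_1 ≅ Z^3, C_2 ≅ Z^1.

∂_1: C_1 → C_0 maps an edge to its endpoints' difference, ∂[p,q] = q − p.
This gives a 3×3 integer matrix of rank 2; reducing to Smith normal form yields diagonal entries (1,1).

Boundary ∂_2: C_2 → C_1 maps a triangle to the signed sum of its edges. For instance
  ∂[0,1,2] = [1,2] − [0,2] + [0,1].
The 3×1 boundary matrix has rank 1 and Smith normal form diag(1).

Computing H_k = (kernel of ∂_k) / (image of ∂_{k+1}):

  H_0: rank C_0 − rank ∂_1 = 3 − 2 = 1, and the invariant factors of ∂_1 are all 1, so H_0 ≅ Z.

(K is a triangulation of the 2-simplex.)

H_0 ≅ Z.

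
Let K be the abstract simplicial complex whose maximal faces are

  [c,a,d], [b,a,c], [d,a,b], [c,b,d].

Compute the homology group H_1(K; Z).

H_1 = 0.

Order the vertices as a < b < c < d. Listing each simplex with vertices in this order, K has dimension 2 with simplices:

  0-simplices (4): a, b, c, d
  1-simplices (6): ab, ac, ad, bc, bd, cd
  2-simplices (4): abc, abd, acd, bcd

Hence C_0 ≅ Z^4, C_1 ≅ Z^6, C_2 ≅ Z^4.

∂_1: C_1 → C_0 maps an edge to its endpoints' difference, ∂[p,q] = q − p. For instance
  ∂ab = b − a.
As a 4×6 matrix over Z this has rank 3, with invariant factors (1,1,1).

The boundary map ∂_2: C_2 → C_1 maps a triangle to the signed sum of its edges. For instance
  ∂bcd = cd − bd + bc,
  ∂abc = bc − ac + ab.
The resulting 6×4 matrix has rank 3, and its Smith normal form has invariant factors (1,1,1).

From H_k ≅ ker(∂_k) / im(∂_{k+1}) we obtain:

  H_1: rank ker ∂_1 − rank ∂_2 = (6 − 3) − 3 = 0, and the invariant factors of ∂_2 are all 1, so H_1 ≅ 0.

(K is a triangulation of the 2-sphere S^2.)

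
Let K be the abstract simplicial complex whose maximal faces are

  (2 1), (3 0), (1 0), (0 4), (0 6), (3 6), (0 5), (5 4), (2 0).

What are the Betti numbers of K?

b_0 = 1, b_1 = 3.

Fix the vertex order 0 < 1 < 2 < 3 < 4 < 5 < 6 and write every simplex with vertices in increasing order. Then dim K = 1 and the simplices of K are:

  0-simplices (7): [0], [1], [2], [3], [4], [5], [6]
  1-simplices (9): [0,1], [0,2], [0,3], [0,4], [0,5], [0,6], [1,2], [3,6], [4,5]

so the chain groups are C_0 ≅ Z^7, C_1 ≅ Z^9.

The boundary map ∂_1: C_1 → C_0 is given by ∂[p,q] = [q] − [p]. For instance
  ∂[0,1] = [1] − [0].
The 7×9 boundary matrix has rank 6 and Smith normal form diag(1,1,1,1,1,1).

Computing H_k = (kernel of ∂_k) / (image of ∂_{k+1}):

  H_0: rank C_0 − rank ∂_1 = 7 − 6 = 1, and the invariant factors of ∂_1 are all 1, so H_0 ≅ Z.
  H_1: rank ker ∂_1 − rank ∂_2 = (9 − 6) − 0 = 3, and there is no ∂_2, so H_1 ≅ Z^3.

Hence the Betti numbers are b_0 = 1, b_1 = 3.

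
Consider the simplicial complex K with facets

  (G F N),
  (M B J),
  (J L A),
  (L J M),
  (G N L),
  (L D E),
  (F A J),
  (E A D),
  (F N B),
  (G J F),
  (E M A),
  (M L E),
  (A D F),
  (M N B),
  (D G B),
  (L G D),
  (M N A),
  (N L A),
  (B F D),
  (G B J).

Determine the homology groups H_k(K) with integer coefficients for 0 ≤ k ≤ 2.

Order the vertices as A < B < D < E < F < G < J < L < M < N. Listing each simplex with vertices in this order, K has dimension 2 with simplices:

  0-simplices (10): A, B, D, E, F, G, J, L, M, N
  1-simplices (30): AD, AE, AF, AJ, AL, AM, AN, BD, BF, BG, BJ, BM, BN, DE, DF, DG, DL, EL, EM, FG, FJ, FN, GJ, GL, GN, JL, JM, LM, LN, MN
  2-simplices (20): ADE, ADF, AEM, AFJ, AJL, ALN, AMN, BDF, BDG, BFN, BGJ, BJM, BMN, DEL, DGL, ELM, FGJ, FGN, GLN, JLM

giving chain groups C_0 ≅ Z^10, C_1 ≅ Z^30, C_2 ≅ Z^20.

Boundary ∂_1: C_1 → C_0 maps an edge to its endpoints' difference, ∂[p,q] = q − p. For instance
  ∂JM = M − J.
The resulting 10×30 matrix has rank 9, and its Smith normal form has invariant factors (1,1,1,1,1,1,1,1,1).

The boundary map ∂_2: C_2 → C_1 acts by ∂[p,q,r] = [q,r] − [p,r] + [p,q]. For instance
  ∂BDF = DF − BF + BD,
  ∂ELM = LM − EM + EL.
This gives a 30×20 integer matrix of rank 20; reducing to Smith normal form yields diagonal entries (1,1,1,1,1,1,1,1,1,1,1,1,1,1,1,1,1,1,1,2).

Now H_k = ker ∂_k / im ∂_{k+1}, so:

  H_0: rank C_0 − rank ∂_1 = 10 − 9 = 1, and the invariant factors of ∂_1 are all 1, so H_0 = Z.
  H_1: rank ker ∂_1 − rank ∂_2 = (30 − 9) − 20 = 1, and ∂_2 has invariant factor 2 > 1, so H_1 = Z ⊕ Z_2.
  H_2: rank ker ∂_2 − rank ∂_3 = (20 − 20) − 0 = 0, and there is no ∂_3, so H_2 = 0.

As a check, the Euler characteristic is 10 − 30 + 20 = 0, which agrees with 1 − 1 + 0 = 0.

H_0 = Z,  H_1 = Z ⊕ Z_2,  H_2 = 0.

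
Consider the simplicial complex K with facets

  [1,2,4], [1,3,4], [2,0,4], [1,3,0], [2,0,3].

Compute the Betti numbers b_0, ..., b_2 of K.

b_0 = 1, b_1 = 1, b_2 = 0.

We work with the vertex ordering 0 < 1 < 2 < 3 < 4. The simplices of K, each written with vertices in increasing order, are:

  0-simplices (5): [0], [1], [2], [3], [4]
  1-simplices (10): [0,1], [0,2], [0,3], [0,4], [1,2], [1,3], [1,4], [2,3], [2,4], [3,4]
  2-simplices (5): [0,1,3], [0,2,3], [0,2,4], [1,2,4], [1,3,4]

giving chain groups C_0 ≅ Z^5, C_1 ≅ Z^10, C_2 ≅ Z^5.

∂_1: C_1 → C_0 maps an edge to its endpoints' difference, ∂[p,q] = q − p.
As a 5×10 matrix over Z this has rank 4, with invariant factors (1,1,1,1).

∂_2: C_2 → C_1 acts by ∂[p,q,r] = [q,r] − [p,r] + [p,q]. For instance
  ∂[0,2,4] = [2,4] − [0,4] + [0,2],
  ∂[1,3,4] = [3,4] − [1,4] + [1,3].
As a 10×5 matrix over Z this has rank 5, with invariant factors (1,1,1,1,1).

Computing H_k = (kernel of ∂_k) / (image of ∂_{k+1}):

  H_0: rank C_0 − rank ∂_1 = 5 − 4 = 1, and the invariant factors of ∂_1 are all 1, so H_0 = Z.
  H_1: rank ker ∂_1 − rank ∂_2 = (10 − 4) − 5 = 1, and the invariant factors of ∂_2 are all 1, so H_1 = Z.
  H_2: rank ker ∂_2 − rank ∂_3 = (5 − 5) − 0 = 0, and there is no ∂_3, so H_2 = 0.

(K is a triangulation of the Möbius band.)

Hence the Betti numbers are b_0 = 1, b_1 = 1, b_2 = 0.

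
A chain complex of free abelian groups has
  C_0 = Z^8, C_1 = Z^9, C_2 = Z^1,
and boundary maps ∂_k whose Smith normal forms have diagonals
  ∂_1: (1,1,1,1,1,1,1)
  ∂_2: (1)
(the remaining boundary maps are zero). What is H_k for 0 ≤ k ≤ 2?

H_0 ≅ Z,  H_1 ≅ Z,  H_2 = 0.

H_0: b_0 = 8 − 0 − 7 = 1; torsion from ∂_1 factors > 1: none. So H_0 ≅ Z.
H_1: b_1 = 9 − 7 − 1 = 1; torsion from ∂_2 factors > 1: none. So H_1 ≅ Z.
H_2: b_2 = 1 − 1 − 0 = 0; torsion from ∂_3 factors > 1: none. So H_2 ≅ 0.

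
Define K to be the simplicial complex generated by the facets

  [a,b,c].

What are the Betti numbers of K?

We work with the vertex ordering a < b < c. The simplices of K, each written with vertices in increasing order, are:

  0-simplices (3): a, b, c
  1-simplices (3): ab, ac, bc
  2-simplices (1): abc

giving chain groups C_0 ≅ Z^3, C_1 ≅ Z^3, C_2 ≅ Z^1.

The boundary map ∂_1: C_1 → C_0 maps an edge to its endpoints' difference, ∂[p,q] = q − p. For instance
  ∂ac = c − a.
The resulting 3×3 matrix has rank 2, and its Smith normal form has invariant factors (1,1).

Boundary ∂_2: C_2 → C_1 maps a triangle to the signed sum of its edges. For instance
  ∂abc = bc − ac + ab.
The 3×1 boundary matrix has rank 1 and Smith normal form diag(1).

Computing H_k = (kernel of ∂_k) / (image of ∂_{k+1}):

  H_0: rank C_0 − rank ∂_1 = 3 − 2 = 1, and the invariant factors of ∂_1 are all 1, so H_0 = Z.
  H_1: rank ker ∂_1 − rank ∂_2 = (3 − 2) − 1 = 0, and the invariant factors of ∂_2 are all 1, so H_1 = 0.
  H_2: rank ker ∂_2 − rank ∂_3 = (1 − 1) − 0 = 0, and there is no ∂_3, so H_2 = 0.

(K is a triangulation of the 2-simplex.)

Hence the Betti numbers are b_0 = 1, b_1 = 0, b_2 = 0.

b_0 = 1, b_1 = 0, b_2 = 0.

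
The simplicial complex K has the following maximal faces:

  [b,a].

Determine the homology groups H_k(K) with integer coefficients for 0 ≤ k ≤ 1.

H_0 = Z,  H_1 = 0.

We work with the vertex ordering a < b. The simplices of K, each written with vertices in increasing order, are:

  0-simplices (2): a, b
  1-simplices (1): ab

Hence C_0 ≅ Z^2, C_1 ≅ Z^1.

The boundary map ∂_1: C_1 → C_0 maps an edge to its endpoints' difference, ∂[p,q] = q − p. For instance
  ∂ab = b − a.
This gives a 2×1 integer matrix of rank 1; reducing to Smith normal form yields diagonal entries (1).

Now H_k = ker ∂_k / im ∂_{k+1}, so:

  H_0: rank C_0 − rank ∂_1 = 2 − 1 = 1, and the invariant factors of ∂_1 are all 1, so H_0 ≅ Z.
  H_1: rank ker ∂_1 − rank ∂_2 = (1 − 1) − 0 = 0, and there is no ∂_2, so H_1 ≅ 0.

(K is a triangulation of the 1-simplex.)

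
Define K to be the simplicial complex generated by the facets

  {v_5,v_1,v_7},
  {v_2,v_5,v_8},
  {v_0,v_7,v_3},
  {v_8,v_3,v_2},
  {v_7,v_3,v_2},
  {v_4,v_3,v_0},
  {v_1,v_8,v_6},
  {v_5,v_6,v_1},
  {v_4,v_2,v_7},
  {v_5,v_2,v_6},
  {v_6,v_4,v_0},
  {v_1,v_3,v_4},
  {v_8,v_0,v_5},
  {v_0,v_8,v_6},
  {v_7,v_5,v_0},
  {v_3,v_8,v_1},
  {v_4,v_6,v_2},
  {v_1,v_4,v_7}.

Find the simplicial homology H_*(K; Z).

H_0 ≅ Z,  H_1 ≅ Z ⊕ Z/2,  H_2 = 0.

Order the vertices as v_0 < v_1 < v_2 < v_3 < v_4 < v_5 < v_6 < v_7 < v_8. Listing each simplex with vertices in this order, K has dimension 2 with simplices:

  0-simplices (9): [v_0], [v_1], [v_2], [v_3], [v_4], [v_5], [v_6], [v_7], [v_8]
  1-simplices (27): (27 of them)
  2-simplices (18): (18 of them)

giving chain groups C_0 ≅ Z^9, C_1 ≅ Z^27, C_2 ≅ Z^18.

Boundary ∂_1: C_1 → C_0 is given by ∂[p,q] = [q] − [p]. For instance
  ∂[v_3,v_7] = [v_7] − [v_3].
As a 9×27 matrix over Z this has rank 8, with invariant factors (1,1,1,1,1,1,1,1).

Boundary ∂_2: C_2 → C_1 sends each 2-simplex [p,q,r] to [q,r] − [p,r] + [p,q]. For instance
  ∂[v_1,v_3,v_4] = [v_3,v_4] − [v_1,v_4] + [v_1,v_3],
  ∂[v_0,v_5,v_7] = [v_5,v_7] − [v_0,v_7] + [v_0,v_5].
This gives a 27×18 integer matrix of rank 18; reducing to Smith normal form yields diagonal entries (1,1,1,1,1,1,1,1,1,1,1,1,1,1,1,1,1,2).

Computing H_k = (kernel of ∂_k) / (image of ∂_{k+1}):

  H_0: rank C_0 − rank ∂_1 = 9 − 8 = 1, and the invariant factors of ∂_1 are all 1, so H_0 = Z.
  H_1: rank ker ∂_1 − rank ∂_2 = (27 − 8) − 18 = 1, and ∂_2 has invariant factor 2 > 1, so H_1 = Z ⊕ Z/2.
  H_2: rank ker ∂_2 − rank ∂_3 = (18 − 18) − 0 = 0, and there is no ∂_3, so H_2 = 0.

(K is a triangulation of the Klein bottle.)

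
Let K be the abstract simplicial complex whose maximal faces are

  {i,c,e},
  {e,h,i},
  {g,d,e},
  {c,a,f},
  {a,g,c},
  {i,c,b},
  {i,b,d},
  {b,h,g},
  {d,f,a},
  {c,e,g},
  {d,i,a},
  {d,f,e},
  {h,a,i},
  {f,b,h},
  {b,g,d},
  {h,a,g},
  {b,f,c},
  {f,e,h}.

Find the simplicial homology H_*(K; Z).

Take the total order a < b < c < d < e < f < g < h < i on the vertex set. Then K (dimension 2) consists of the simplices:

  0-simplices (9): a, b, c, d, e, f, g, h, i
  1-simplices (27): ac, ad, af, ag, ah, ai, bc, bd, bf, bg, bh, bi, ce, cf, cg, ci, de, df, dg, di, ef, eg, eh, ei, fh, gh, hi
  2-simplices (18): acf, acg, adf, adi, agh, ahi, bcf, bci, bdg, bdi, bfh, bgh, ceg, cei, def, deg, efh, ehi

so the chain groups are C_0 ≅ Z^9, C_1 ≅ Z^27, C_2 ≅ Z^18.

∂_1: C_1 → C_0 is given by ∂[p,q] = [q] − [p].
The 9×27 boundary matrix has rank 8 and Smith normal form diag(1,1,1,1,1,1,1,1).

The boundary map ∂_2: C_2 → C_1 acts by ∂[p,q,r] = [q,r] − [p,r] + [p,q]. For instance
  ∂efh = fh − eh + ef,
  ∂bfh = fh − bh + bf.
As a 27×18 matrix over Z this has rank 17, with invariant factors (1,1,1,1,1,1,1,1,1,1,1,1,1,1,1,1,1).

Now H_k = ker ∂_k / im ∂_{k+1}, so:

  H_0: rank C_0 − rank ∂_1 = 9 − 8 = 1, and the invariant factors of ∂_1 are all 1, so H_0 ≅ Z.
  H_1: rank ker ∂_1 − rank ∂_2 = (27 − 8) − 17 = 2, and the invariant factors of ∂_2 are all 1, so H_1 ≅ Z^2.
  H_2: rank ker ∂_2 − rank ∂_3 = (18 − 17) − 0 = 1, and there is no ∂_3, so H_2 ≅ Z.

H_0 ≅ Z,  H_1 ≅ Z^2,  H_2 ≅ Z.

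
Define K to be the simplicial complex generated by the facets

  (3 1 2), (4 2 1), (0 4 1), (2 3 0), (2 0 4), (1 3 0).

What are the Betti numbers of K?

b_0 = 1, b_1 = 0, b_2 = 1.

Take the total order 0 < 1 < 2 < 3 < 4 on the vertex set. Then K (dimension 2) consists of the simplices:

  0-simplices (5): [0], [1], [2], [3], [4]
  1-simplices (9): [0,1], [0,2], [0,3], [0,4], [1,2], [1,3], [1,4], [2,3], [2,4]
  2-simplices (6): [0,1,3], [0,1,4], [0,2,3], [0,2,4], [1,2,3], [1,2,4]

Hence C_0 ≅ Z^5, C_1 ≅ Z^9, C_2 ≅ Z^6.

Boundary ∂_1: C_1 → C_0 is given by ∂[p,q] = [q] − [p]. For instance
  ∂[1,2] = [2] − [1].
As a 5×9 matrix over Z this has rank 4, with invariant factors (1,1,1,1).

Boundary ∂_2: C_2 → C_1 maps a triangle to the signed sum of its edges. For instance
  ∂[0,1,3] = [1,3] − [0,3] + [0,1],
  ∂[0,1,4] = [1,4] − [0,4] + [0,1].
The resulting 9×6 matrix has rank 5, and its Smith normal form has invariant factors (1,1,1,1,1).

Reading off H_k = ker ∂_k / im ∂_{k+1}:

  H_0: rank C_0 − rank ∂_1 = 5 − 4 = 1, and the invariant factors of ∂_1 are all 1, so H_0 ≅ Z.
  H_1: rank ker ∂_1 − rank ∂_2 = (9 − 4) − 5 = 0, and the invariant factors of ∂_2 are all 1, so H_1 ≅ 0.
  H_2: rank ker ∂_2 − rank ∂_3 = (6 − 5) − 0 = 1, and there is no ∂_3, so H_2 ≅ Z.

As a check, the Euler characteristic is 5 − 9 + 6 = 2, which agrees with 1 − 0 + 1 = 2.

Hence the Betti numbers are b_0 = 1, b_1 = 0, b_2 = 1.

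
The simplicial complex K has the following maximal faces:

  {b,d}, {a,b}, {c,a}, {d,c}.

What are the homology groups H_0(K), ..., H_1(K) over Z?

H_0 = Z,  H_1 = Z.

Fix the vertex order a < b < c < d and write every simplex with vertices in increasing order. Then dim K = 1 and the simplices of K are:

  0-simplices (4): a, b, c, d
  1-simplices (4): ab, ac, bd, cd

giving chain groups C_0 ≅ Z^4, C_1 ≅ Z^4.

The boundary map ∂_1: C_1 → C_0 sends each edge [p,q] (with p < q) to q − p.
The 4×4 boundary matrix has rank 3 and Smith normal form diag(1,1,1).

Now H_k = ker ∂_k / im ∂_{k+1}, so:

  H_0: rank C_0 − rank ∂_1 = 4 − 3 = 1, and the invariant factors of ∂_1 are all 1, so H_0 ≅ Z.
  H_1: rank ker ∂_1 − rank ∂_2 = (4 − 3) − 0 = 1, and there is no ∂_2, so H_1 ≅ Z.

(K is a triangulation of the circle S^1.)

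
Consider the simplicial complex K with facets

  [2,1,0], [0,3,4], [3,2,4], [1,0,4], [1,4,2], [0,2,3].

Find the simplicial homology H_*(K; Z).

We work with the vertex ordering 0 < 1 < 2 < 3 < 4. The simplices of K, each written with vertices in increasing order, are:

  0-simplices (5): [0], [1], [2], [3], [4]
  1-simplices (9): [0,1], [0,2], [0,3], [0,4], [1,2], [1,4], [2,3], [2,4], [3,4]
  2-simplices (6): [0,1,2], [0,1,4], [0,2,3], [0,3,4], [1,2,4], [2,3,4]

giving chain groups C_0 ≅ Z^5, C_1 ≅ Z^9, C_2 ≅ Z^6.

∂_1: C_1 → C_0 is given by ∂[p,q] = [q] − [p]. For instance
  ∂[2,4] = [4] − [2].
This gives a 5×9 integer matrix of rank 4; reducing to Smith normal form yields diagonal entries (1,1,1,1).

The boundary map ∂_2: C_2 → C_1 acts by ∂[p,q,r] = [q,r] − [p,r] + [p,q]. For instance
  ∂[1,2,4] = [2,4] − [1,4] + [1,2],
  ∂[0,2,3] = [2,3] − [0,3] + [0,2].
As a 9×6 matrix over Z this has rank 5, with invariant factors (1,1,1,1,1).

From H_k ≅ ker(∂_k) / im(∂_{k+1}) we obtain:

  H_0: rank C_0 − rank ∂_1 = 5 − 4 = 1, and the invariant factors of ∂_1 are all 1, so H_0 = Z.
  H_1: rank ker ∂_1 − rank ∂_2 = (9 − 4) − 5 = 0, and the invariant factors of ∂_2 are all 1, so H_1 = 0.
  H_2: rank ker ∂_2 − rank ∂_3 = (6 − 5) − 0 = 1, and there is no ∂_3, so H_2 = Z.

As a check, the Euler characteristic is 5 − 9 + 6 = 2, which agrees with 1 − 0 + 1 = 2.

H_0 ≅ Z,  H_1 = 0,  H_2 ≅ Z.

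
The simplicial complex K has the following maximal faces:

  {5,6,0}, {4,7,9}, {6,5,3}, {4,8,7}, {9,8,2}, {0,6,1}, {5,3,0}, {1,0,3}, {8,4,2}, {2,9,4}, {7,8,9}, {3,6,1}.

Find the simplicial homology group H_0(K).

K has 10 vertices, 18 edges, 12 triangles.
rank ∂_0 = 0, rank ∂_1 = 8 ⇒ b_0 = 10 − 0 − 8 = 2; all invariant factors of ∂_1 are 1 so no torsion. So H_0 = Z^2.

H_0 ≅ Z^2.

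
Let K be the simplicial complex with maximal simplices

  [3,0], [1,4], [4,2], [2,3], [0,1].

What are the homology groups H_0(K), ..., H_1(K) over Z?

Order the vertices as 0 < 1 < 2 < 3 < 4. Listing each simplex with vertices in this order, K has dimension 1 with simplices:

  0-simplices (5): [0], [1], [2], [3], [4]
  1-simplices (5): [0,1], [0,3], [1,4], [2,3], [2,4]

so the chain groups are C_0 ≅ Z^5, C_1 ≅ Z^5.

Boundary ∂_1: C_1 → C_0 maps an edge to its endpoints' difference, ∂[p,q] = q − p. For instance
  ∂[0,3] = [3] − [0].
The 5×5 boundary matrix has rank 4 and Smith normal form diag(1,1,1,1).

From H_k ≅ ker(∂_k) / im(∂_{k+1}) we obtain:

  H_0: rank C_0 − rank ∂_1 = 5 − 4 = 1, and the invariant factors of ∂_1 are all 1, so H_0 ≅ Z.
  H_1: rank ker ∂_1 − rank ∂_2 = (5 − 4) − 0 = 1, and there is no ∂_2, so H_1 ≅ Z.

(K is a triangulation of the circle S^1.)

H_0 ≅ Z,  H_1 ≅ Z.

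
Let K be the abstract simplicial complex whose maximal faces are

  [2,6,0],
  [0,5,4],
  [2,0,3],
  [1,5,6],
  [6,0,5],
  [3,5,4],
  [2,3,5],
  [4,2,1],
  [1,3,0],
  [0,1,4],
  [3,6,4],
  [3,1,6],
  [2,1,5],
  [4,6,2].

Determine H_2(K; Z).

H_2 = Z.

Fix the vertex order 0 < 1 < 2 < 3 < 4 < 5 < 6 and write every simplex with vertices in increasing order. Then dim K = 2 and the simplices of K are:

  0-simplices (7): [0], [1], [2], [3], [4], [5], [6]
  1-simplices (21): [0,1], [0,2], [0,3], [0,4], [0,5], [0,6], [1,2], [1,3], [1,4], [1,5], [1,6], [2,3], [2,4], [2,5], [2,6], [3,4], [3,5], [3,6], [4,5], [4,6], [5,6]
  2-simplices (14): [0,1,3], [0,1,4], [0,2,3], [0,2,6], [0,4,5], [0,5,6], [1,2,4], [1,2,5], [1,3,6], [1,5,6], [2,3,5], [2,4,6], [3,4,5], [3,4,6]

Hence C_0 ≅ Z^7, C_1 ≅ Z^21, C_2 ≅ Z^14.

Boundary ∂_1: C_1 → C_0 sends each edge [p,q] (with p < q) to q − p. For instance
  ∂[1,2] = [2] − [1].
This gives a 7×21 integer matrix of rank 6; reducing to Smith normal form yields diagonal entries (1,1,1,1,1,1).

Boundary ∂_2: C_2 → C_1 sends each 2-simplex [p,q,r] to [q,r] − [p,r] + [p,q]. For instance
  ∂[0,2,3] = [2,3] − [0,3] + [0,2],
  ∂[3,4,5] = [4,5] − [3,5] + [3,4].
As a 21×14 matrix over Z this has rank 13, with invariant factors (1,1,1,1,1,1,1,1,1,1,1,1,1).

Now H_k = ker ∂_k / im ∂_{k+1}, so:

  H_2: rank ker ∂_2 − rank ∂_3 = (14 − 13) − 0 = 1, and there is no ∂_3, so H_2 = Z.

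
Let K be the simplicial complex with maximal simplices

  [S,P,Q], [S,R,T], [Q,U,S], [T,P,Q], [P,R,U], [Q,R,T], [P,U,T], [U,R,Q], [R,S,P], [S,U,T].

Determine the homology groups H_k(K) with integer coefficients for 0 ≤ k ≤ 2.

H_0 = Z,  H_1 = Z/2,  H_2 = 0.

Fix the vertex order P < Q < R < S < T < U and write every simplex with vertices in increasing order. Then dim K = 2 and the simplices of K are:

  0-simplices (6): P, Q, R, S, T, U
  1-simplices (15): PQ, PR, PS, PT, PU, QR, QS, QT, QU, RS, RT, RU, ST, SU, TU
  2-simplices (10): PQS, PQT, PRS, PRU, PTU, QRT, QRU, QSU, RST, STU

giving chain groups C_0 ≅ Z^6, C_1 ≅ Z^15, C_2 ≅ Z^10.

Boundary ∂_1: C_1 → C_0 sends each edge [p,q] (with p < q) to q − p.
As a 6×15 matrix over Z this has rank 5, with invariant factors (1,1,1,1,1).

Boundary ∂_2: C_2 → C_1 acts by ∂[p,q,r] = [q,r] − [p,r] + [p,q]. For instance
  ∂PQT = QT − PT + PQ,
  ∂QSU = SU − QU + QS.
The 15×10 boundary matrix has rank 10 and Smith normal form diag(1,1,1,1,1,1,1,1,1,2).

Reading off H_k = ker ∂_k / im ∂_{k+1}:

  H_0: rank C_0 − rank ∂_1 = 6 − 5 = 1, and the invariant factors of ∂_1 are all 1, so H_0 ≅ Z.
  H_1: rank ker ∂_1 − rank ∂_2 = (15 − 5) − 10 = 0, and ∂_2 has invariant factor 2 > 1, so H_1 ≅ Z/2.
  H_2: rank ker ∂_2 − rank ∂_3 = (10 − 10) − 0 = 0, and there is no ∂_3, so H_2 ≅ 0.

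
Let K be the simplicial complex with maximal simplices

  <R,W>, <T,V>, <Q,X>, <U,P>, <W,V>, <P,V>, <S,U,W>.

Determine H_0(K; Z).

Fix the vertex order P < Q < R < S < T < U < V < W < X and write every simplex with vertices in increasing order. Then dim K = 2 and the simplices of K are:

  0-simplices (9): P, Q, R, S, T, U, V, W, X
  1-simplices (9): PU, PV, QX, RW, SU, SW, TV, UW, VW
  2-simplices (1): SUW

giving chain groups C_0 ≅ Z^9, C_1 ≅ Z^9, C_2 ≅ Z^1.

∂_1: C_1 → C_0 is given by ∂[p,q] = [q] − [p]. For instance
  ∂VW = W − V.
The 9×9 boundary matrix has rank 7 and Smith normal form diag(1,1,1,1,1,1,1).

∂_2: C_2 → C_1 maps a triangle to the signed sum of its edges. For instance
  ∂SUW = UW − SW + SU.
The resulting 9×1 matrix has rank 1, and its Smith normal form has invariant factors (1).

Now H_k = ker ∂_k / im ∂_{k+1}, so:

  H_0: rank C_0 − rank ∂_1 = 9 − 7 = 2, and the invariant factors of ∂_1 are all 1, so H_0 ≅ Z^2.

H_0 = Z^2.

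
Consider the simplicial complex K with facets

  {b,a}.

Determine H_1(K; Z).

H_1 ≅ 0.

K has 2 vertices, 1 edge.
rank ∂_1 = 1, rank ∂_2 = 0 ⇒ b_1 = 1 − 1 − 0 = 0. So H_1 = 0.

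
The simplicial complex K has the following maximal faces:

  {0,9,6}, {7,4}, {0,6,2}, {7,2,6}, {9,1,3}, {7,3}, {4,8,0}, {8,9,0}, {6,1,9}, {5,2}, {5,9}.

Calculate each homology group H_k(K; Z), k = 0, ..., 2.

K has 10 vertices, 19 edges, 7 triangles.
rank ∂_0 = 0, rank ∂_1 = 9 ⇒ b_0 = 10 − 0 − 9 = 1; all invariant factors of ∂_1 are 1 so no torsion. So H_0 = Z.
rank ∂_1 = 9, rank ∂_2 = 7 ⇒ b_1 = 19 − 9 − 7 = 3; all invariant factors of ∂_2 are 1 so no torsion. So H_1 = Z^3.
rank ∂_2 = 7, rank ∂_3 = 0 ⇒ b_2 = 7 − 7 − 0 = 0. So H_2 = 0.

H_0 = Z,  H_1 = Z^3,  H_2 = 0.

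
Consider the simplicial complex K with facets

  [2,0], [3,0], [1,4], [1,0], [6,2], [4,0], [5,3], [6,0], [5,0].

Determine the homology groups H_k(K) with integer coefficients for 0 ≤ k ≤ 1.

We work with the vertex ordering 0 < 1 < 2 < 3 < 4 < 5 < 6. The simplices of K, each written with vertices in increasing order, are:

  0-simplices (7): [0], [1], [2], [3], [4], [5], [6]
  1-simplices (9): [0,1], [0,2], [0,3], [0,4], [0,5], [0,6], [1,4], [2,6], [3,5]

Hence C_0 ≅ Z^7, C_1 ≅ Z^9.

Boundary ∂_1: C_1 → C_0 is given by ∂[p,q] = [q] − [p].
As a 7×9 matrix over Z this has rank 6, with invariant factors (1,1,1,1,1,1).

From H_k ≅ ker(∂_k) / im(∂_{k+1}) we obtain:

  H_0: rank C_0 − rank ∂_1 = 7 − 6 = 1, and the invariant factors of ∂_1 are all 1, so H_0 = Z.
  H_1: rank ker ∂_1 − rank ∂_2 = (9 − 6) − 0 = 3, and there is no ∂_2, so H_1 = Z^3.

H_0 = Z,  H_1 = Z^3.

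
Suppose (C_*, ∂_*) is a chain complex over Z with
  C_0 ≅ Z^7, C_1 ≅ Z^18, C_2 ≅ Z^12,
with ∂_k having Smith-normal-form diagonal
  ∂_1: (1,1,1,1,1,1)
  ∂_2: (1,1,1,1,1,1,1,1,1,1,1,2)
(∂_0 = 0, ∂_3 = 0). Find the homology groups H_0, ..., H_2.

H_0: b_0 = 7 − 0 − 6 = 1; torsion from ∂_1 factors > 1: none. So H_0 = Z.
H_1: b_1 = 18 − 6 − 12 = 0; torsion from ∂_2 factors > 1: [2]. So H_1 = Z/2.
H_2: b_2 = 12 − 12 − 0 = 0; torsion from ∂_3 factors > 1: none. So H_2 = 0.

H_0 = Z,  H_1 = Z/2,  H_2 = 0.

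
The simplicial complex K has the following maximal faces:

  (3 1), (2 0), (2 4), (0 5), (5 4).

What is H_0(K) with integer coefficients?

H_0 = Z^2.

We work with the vertex ordering 0 < 1 < 2 < 3 < 4 < 5. The simplices of K, each written with vertices in increasing order, are:

  0-simplices (6): [0], [1], [2], [3], [4], [5]
  1-simplices (5): [0,2], [0,5], [1,3], [2,4], [4,5]

Hence C_0 ≅ Z^6, C_1 ≅ Z^5.

The boundary map ∂_1: C_1 → C_0 sends each edge [p,q] (with p < q) to q − p. For instance
  ∂[2,4] = [4] − [2].
The resulting 6×5 matrix has rank 4, and its Smith normal form has invariant factors (1,1,1,1).

From H_k ≅ ker(∂_k) / im(∂_{k+1}) we obtain:

  H_0: rank C_0 − rank ∂_1 = 6 − 4 = 2, and the invariant factors of ∂_1 are all 1, so H_0 ≅ Z^2.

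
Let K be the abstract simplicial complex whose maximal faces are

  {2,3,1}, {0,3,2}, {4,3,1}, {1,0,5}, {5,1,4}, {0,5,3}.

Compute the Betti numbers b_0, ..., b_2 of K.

b_0 = 1, b_1 = 1, b_2 = 0.

We work with the vertex ordering 0 < 1 < 2 < 3 < 4 < 5. The simplices of K, each written with vertices in increasing order, are:

  0-simplices (6): [0], [1], [2], [3], [4], [5]
  1-simplices (12): [0,1], [0,2], [0,3], [0,5], [1,2], [1,3], [1,4], [1,5], [2,3], [3,4], [3,5], [4,5]
  2-simplices (6): [0,1,5], [0,2,3], [0,3,5], [1,2,3], [1,3,4], [1,4,5]

Hence C_0 ≅ Z^6, C_1 ≅ Z^12, C_2 ≅ Z^6.

∂_1: C_1 → C_0 maps an edge to its endpoints' difference, ∂[p,q] = q − p. For instance
  ∂[1,3] = [3] − [1].
As a 6×12 matrix over Z this has rank 5, with invariant factors (1,1,1,1,1).

∂_2: C_2 → C_1 acts by ∂[p,q,r] = [q,r] − [p,r] + [p,q]. For instance
  ∂[1,4,5] = [4,5] − [1,5] + [1,4],
  ∂[0,3,5] = [3,5] − [0,5] + [0,3].
This gives a 12×6 integer matrix of rank 6; reducing to Smith normal form yields diagonal entries (1,1,1,1,1,1).

Reading off H_k = ker ∂_k / im ∂_{k+1}:

  H_0: rank C_0 − rank ∂_1 = 6 − 5 = 1, and the invariant factors of ∂_1 are all 1, so H_0 = Z.
  H_1: rank ker ∂_1 − rank ∂_2 = (12 − 5) − 6 = 1, and the invariant factors of ∂_2 are all 1, so H_1 = Z.
  H_2: rank ker ∂_2 − rank ∂_3 = (6 − 6) − 0 = 0, and there is no ∂_3, so H_2 = 0.

(K is a triangulation of the cylinder S^1 x I.)

Hence the Betti numbers are b_0 = 1, b_1 = 1, b_2 = 0.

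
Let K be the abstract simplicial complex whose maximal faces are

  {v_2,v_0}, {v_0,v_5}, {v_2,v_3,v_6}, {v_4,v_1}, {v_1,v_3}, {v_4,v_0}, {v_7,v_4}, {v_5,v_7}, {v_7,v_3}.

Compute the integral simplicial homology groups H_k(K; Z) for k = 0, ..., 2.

K has 8 vertices, 11 edges, 1 triangle.
rank ∂_0 = 0, rank ∂_1 = 7 ⇒ b_0 = 8 − 0 − 7 = 1; all invariant factors of ∂_1 are 1 so no torsion. So H_0 = Z.
rank ∂_1 = 7, rank ∂_2 = 1 ⇒ b_1 = 11 − 7 − 1 = 3; all invariant factors of ∂_2 are 1 so no torsion. So H_1 = Z^3.
rank ∂_2 = 1, rank ∂_3 = 0 ⇒ b_2 = 1 − 1 − 0 = 0. So H_2 = 0.

H_0 ≅ Z,  H_1 ≅ Z^3,  H_2 = 0.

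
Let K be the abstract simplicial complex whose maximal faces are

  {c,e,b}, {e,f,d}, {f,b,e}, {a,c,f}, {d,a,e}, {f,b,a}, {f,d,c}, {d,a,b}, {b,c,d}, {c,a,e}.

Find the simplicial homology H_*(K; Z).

H_0 = Z,  H_1 = Z_2,  H_2 = 0.

Take the total order a < b < c < d < e < f on the vertex set. Then K (dimension 2) consists of the simplices:

  0-simplices (6): a, b, c, d, e, f
  1-simplices (15): ab, ac, ad, ae, af, bc, bd, be, bf, cd, ce, cf, de, df, ef
  2-simplices (10): abd, abf, ace, acf, ade, bcd, bce, bef, cdf, def

giving chain groups C_0 ≅ Z^6, C_1 ≅ Z^15, C_2 ≅ Z^10.

∂_1: C_1 → C_0 maps an edge to its endpoints' difference, ∂[p,q] = q − p. For instance
  ∂be = e − b.
This gives a 6×15 integer matrix of rank 5; reducing to Smith normal form yields diagonal entries (1,1,1,1,1).

Boundary ∂_2: C_2 → C_1 sends each 2-simplex [p,q,r] to [q,r] − [p,r] + [p,q]. For instance
  ∂abf = bf − af + ab,
  ∂ade = de − ae + ad.
The 15×10 boundary matrix has rank 10 and Smith normal form diag(1,1,1,1,1,1,1,1,1,2).

Reading off H_k = ker ∂_k / im ∂_{k+1}:

  H_0: rank C_0 − rank ∂_1 = 6 − 5 = 1, and the invariant factors of ∂_1 are all 1, so H_0 ≅ Z.
  H_1: rank ker ∂_1 − rank ∂_2 = (15 − 5) − 10 = 0, and ∂_2 has invariant factor 2 > 1, so H_1 ≅ Z_2.
  H_2: rank ker ∂_2 − rank ∂_3 = (10 − 10) − 0 = 0, and there is no ∂_3, so H_2 ≅ 0.

As a check, the Euler characteristic is 6 − 15 + 10 = 1, which agrees with 1 − 0 + 0 = 1.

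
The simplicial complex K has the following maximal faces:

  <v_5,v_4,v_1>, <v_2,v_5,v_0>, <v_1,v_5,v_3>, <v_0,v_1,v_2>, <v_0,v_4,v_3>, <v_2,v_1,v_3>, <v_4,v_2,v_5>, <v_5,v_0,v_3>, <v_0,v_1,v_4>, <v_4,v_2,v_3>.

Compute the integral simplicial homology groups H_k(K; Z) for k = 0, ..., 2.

We work with the vertex ordering v_0 < v_1 < v_2 < v_3 < v_4 < v_5. The simplices of K, each written with vertices in increasing order, are:

  0-simplices (6): [v_0], [v_1], [v_2], [v_3], [v_4], [v_5]
  1-simplices (15): (15 of them)
  2-simplices (10): [v_0,v_1,v_2], [v_0,v_1,v_4], [v_0,v_2,v_5], [v_0,v_3,v_4], [v_0,v_3,v_5], [v_1,v_2,v_3], [v_1,v_3,v_5], [v_1,v_4,v_5], [v_2,v_3,v_4], [v_2,v_4,v_5]

so the chain groups are C_0 ≅ Z^6, C_1 ≅ Z^15, C_2 ≅ Z^10.

The boundary map ∂_1: C_1 → C_0 maps an edge to its endpoints' difference, ∂[p,q] = q − p. For instance
  ∂[v_1,v_2] = [v_2] − [v_1].
As a 6×15 matrix over Z this has rank 5, with invariant factors (1,1,1,1,1).

Boundary ∂_2: C_2 → C_1 maps a triangle to the signed sum of its edges. For instance
  ∂[v_2,v_3,v_4] = [v_3,v_4] − [v_2,v_4] + [v_2,v_3],
  ∂[v_0,v_3,v_5] = [v_3,v_5] − [v_0,v_5] + [v_0,v_3].
As a 15×10 matrix over Z this has rank 10, with invariant factors (1,1,1,1,1,1,1,1,1,2).

From H_k ≅ ker(∂_k) / im(∂_{k+1}) we obtain:

  H_0: rank C_0 − rank ∂_1 = 6 − 5 = 1, and the invariant factors of ∂_1 are all 1, so H_0 = Z.
  H_1: rank ker ∂_1 − rank ∂_2 = (15 − 5) − 10 = 0, and ∂_2 has invariant factor 2 > 1, so H_1 = Z/2.
  H_2: rank ker ∂_2 − rank ∂_3 = (10 − 10) − 0 = 0, and there is no ∂_3, so H_2 = 0.

As a check, the Euler characteristic is 6 − 15 + 10 = 1, which agrees with 1 − 0 + 0 = 1.

H_0 = Z,  H_1 = Z/2,  H_2 = 0.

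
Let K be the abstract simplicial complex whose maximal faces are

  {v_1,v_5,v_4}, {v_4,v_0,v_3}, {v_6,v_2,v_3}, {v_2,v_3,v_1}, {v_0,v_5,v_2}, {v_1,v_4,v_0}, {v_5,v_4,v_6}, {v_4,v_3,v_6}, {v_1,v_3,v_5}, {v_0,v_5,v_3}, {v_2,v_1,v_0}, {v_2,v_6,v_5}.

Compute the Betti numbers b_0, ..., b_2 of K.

b_0 = 1, b_1 = 0, b_2 = 0.

K has 7 vertices, 18 edges, 12 triangles.
rank ∂_0 = 0, rank ∂_1 = 6 ⇒ b_0 = 7 − 0 − 6 = 1; all invariant factors of ∂_1 are 1 so no torsion. So H_0 ≅ Z.
rank ∂_1 = 6, rank ∂_2 = 12 ⇒ b_1 = 18 − 6 − 12 = 0; ∂_2 has invariant factor(s) [2] giving torsion. So H_1 ≅ Z_2.
rank ∂_2 = 12, rank ∂_3 = 0 ⇒ b_2 = 12 − 12 − 0 = 0. So H_2 ≅ 0.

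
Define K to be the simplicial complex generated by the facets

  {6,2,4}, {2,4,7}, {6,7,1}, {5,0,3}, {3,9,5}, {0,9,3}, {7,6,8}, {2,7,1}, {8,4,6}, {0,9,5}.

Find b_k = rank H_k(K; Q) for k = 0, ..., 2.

b_0 = 2, b_1 = 1, b_2 = 1.

Take the total order 0 < 1 < 2 < 3 < 4 < 5 < 6 < 7 < 8 < 9 on the vertex set. Then K (dimension 2) consists of the simplices:

  0-simplices (10): [0], [1], [2], [3], [4], [5], [6], [7], [8], [9]
  1-simplices (18): [0,3], [0,5], [0,9], [1,2], [1,6], [1,7], [2,4], [2,6], [2,7], [3,5], [3,9], [4,6], [4,7], [4,8], [5,9], [6,7], [6,8], [7,8]
  2-simplices (10): [0,3,5], [0,3,9], [0,5,9], [1,2,7], [1,6,7], [2,4,6], [2,4,7], [3,5,9], [4,6,8], [6,7,8]

giving chain groups C_0 ≅ Z^10, C_1 ≅ Z^18, C_2 ≅ Z^10.

∂_1: C_1 → C_0 is given by ∂[p,q] = [q] − [p]. For instance
  ∂[3,5] = [5] − [3].
As a 10×18 matrix over Z this has rank 8, with invariant factors (1,1,1,1,1,1,1,1).

The boundary map ∂_2: C_2 → C_1 acts by ∂[p,q,r] = [q,r] − [p,r] + [p,q]. For instance
  ∂[2,4,7] = [4,7] − [2,7] + [2,4],
  ∂[0,5,9] = [5,9] − [0,9] + [0,5].
The resulting 18×10 matrix has rank 9, and its Smith normal form has invariant factors (1,1,1,1,1,1,1,1,1).

Reading off H_k = ker ∂_k / im ∂_{k+1}:

  H_0: rank C_0 − rank ∂_1 = 10 − 8 = 2, and the invariant factors of ∂_1 are all 1, so H_0 ≅ Z^2.
  H_1: rank ker ∂_1 − rank ∂_2 = (18 − 8) − 9 = 1, and the invariant factors of ∂_2 are all 1, so H_1 ≅ Z.
  H_2: rank ker ∂_2 − rank ∂_3 = (10 − 9) − 0 = 1, and there is no ∂_3, so H_2 ≅ Z.

As a check, the Euler characteristic is 10 − 18 + 10 = 2, which agrees with 2 − 1 + 1 = 2.

Hence the Betti numbers are b_0 = 2, b_1 = 1, b_2 = 1.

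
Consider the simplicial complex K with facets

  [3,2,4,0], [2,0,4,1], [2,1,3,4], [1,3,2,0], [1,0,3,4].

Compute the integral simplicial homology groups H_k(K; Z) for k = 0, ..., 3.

H_0 ≅ Z,  H_1 = 0,  H_2 = 0,  H_3 ≅ Z.

Order the vertices as 0 < 1 < 2 < 3 < 4. Listing each simplex with vertices in this order, K has dimension 3 with simplices:

  0-simplices (5): [0], [1], [2], [3], [4]
  1-simplices (10): [0,1], [0,2], [0,3], [0,4], [1,2], [1,3], [1,4], [2,3], [2,4], [3,4]
  2-simplices (10): [0,1,2], [0,1,3], [0,1,4], [0,2,3], [0,2,4], [0,3,4], [1,2,3], [1,2,4], [1,3,4], [2,3,4]
  3-simplices (5): [0,1,2,3], [0,1,2,4], [0,1,3,4], [0,2,3,4], [1,2,3,4]

giving chain groups C_0 ≅ Z^5, C_1 ≅ Z^10, C_2 ≅ Z^10, C_3 ≅ Z^5.

∂_1: C_1 → C_0 is given by ∂[p,q] = [q] − [p]. For instance
  ∂[0,1] = [1] − [0].
This gives a 5×10 integer matrix of rank 4; reducing to Smith normal form yields diagonal entries (1,1,1,1).

∂_2: C_2 → C_1 acts by ∂[p,q,r] = [q,r] − [p,r] + [p,q]. For instance
  ∂[0,1,2] = [1,2] − [0,2] + [0,1],
  ∂[2,3,4] = [3,4] − [2,4] + [2,3].
The 10×10 boundary matrix has rank 6 and Smith normal form diag(1,1,1,1,1,1).

∂_3: C_3 → C_2 sends each 3-simplex σ to the alternating sum Σ_i (−1)^i (σ with its i-th vertex removed). For instance
  ∂[0,1,2,4] = [1,2,4] − [0,2,4] + [0,1,4] − [0,1,2],
  ∂[0,2,3,4] = [2,3,4] − [0,3,4] + [0,2,4] − [0,2,3].
The 10×5 boundary matrix has rank 4 and Smith normal form diag(1,1,1,1).

Computing H_k = (kernel of ∂_k) / (image of ∂_{k+1}):

  H_0: rank C_0 − rank ∂_1 = 5 − 4 = 1, and the invariant factors of ∂_1 are all 1, so H_0 ≅ Z.
  H_1: rank ker ∂_1 − rank ∂_2 = (10 − 4) − 6 = 0, and the invariant factors of ∂_2 are all 1, so H_1 ≅ 0.
  H_2: rank ker ∂_2 − rank ∂_3 = (10 − 6) − 4 = 0, and the invariant factors of ∂_3 are all 1, so H_2 ≅ 0.
  H_3: rank ker ∂_3 − rank ∂_4 = (5 − 4) − 0 = 1, and there is no ∂_4, so H_3 ≅ Z.

(K is a triangulation of the 3-sphere S^3.)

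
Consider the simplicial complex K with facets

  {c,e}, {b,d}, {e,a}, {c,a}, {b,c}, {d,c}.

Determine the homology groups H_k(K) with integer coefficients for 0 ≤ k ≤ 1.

H_0 ≅ Z,  H_1 ≅ Z^2.

Order the vertices as a < b < c < d < e. Listing each simplex with vertices in this order, K has dimension 1 with simplices:

  0-simplices (5): a, b, c, d, e
  1-simplices (6): ac, ae, bc, bd, cd, ce

Hence C_0 ≅ Z^5, C_1 ≅ Z^6.

Boundary ∂_1: C_1 → C_0 is given by ∂[p,q] = [q] − [p].
As a 5×6 matrix over Z this has rank 4, with invariant factors (1,1,1,1).

Computing H_k = (kernel of ∂_k) / (image of ∂_{k+1}):

  H_0: rank C_0 − rank ∂_1 = 5 − 4 = 1, and the invariant factors of ∂_1 are all 1, so H_0 ≅ Z.
  H_1: rank ker ∂_1 − rank ∂_2 = (6 − 4) − 0 = 2, and there is no ∂_2, so H_1 ≅ Z^2.

(K is a triangulation of a wedge of 2 circles.)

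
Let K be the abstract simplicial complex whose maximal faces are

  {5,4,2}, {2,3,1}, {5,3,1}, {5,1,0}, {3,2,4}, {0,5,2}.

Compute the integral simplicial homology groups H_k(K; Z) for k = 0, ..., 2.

H_0 = Z,  H_1 = Z,  H_2 = 0.

Order the vertices as 0 < 1 < 2 < 3 < 4 < 5. Listing each simplex with vertices in this order, K has dimension 2 with simplices:

  0-simplices (6): [0], [1], [2], [3], [4], [5]
  1-simplices (12): [0,1], [0,2], [0,5], [1,2], [1,3], [1,5], [2,3], [2,4], [2,5], [3,4], [3,5], [4,5]
  2-simplices (6): [0,1,5], [0,2,5], [1,2,3], [1,3,5], [2,3,4], [2,4,5]

so the chain groups are C_0 ≅ Z^6, C_1 ≅ Z^12, C_2 ≅ Z^6.

The boundary map ∂_1: C_1 → C_0 sends each edge [p,q] (with p < q) to q − p.
The resulting 6×12 matrix has rank 5, and its Smith normal form has invariant factors (1,1,1,1,1).

The boundary map ∂_2: C_2 → C_1 sends each 2-simplex [p,q,r] to [q,r] − [p,r] + [p,q]. For instance
  ∂[2,3,4] = [3,4] − [2,4] + [2,3],
  ∂[0,1,5] = [1,5] − [0,5] + [0,1].
As a 12×6 matrix over Z this has rank 6, with invariant factors (1,1,1,1,1,1).

Now H_k = ker ∂_k / im ∂_{k+1}, so:

  H_0: rank C_0 − rank ∂_1 = 6 − 5 = 1, and the invariant factors of ∂_1 are all 1, so H_0 ≅ Z.
  H_1: rank ker ∂_1 − rank ∂_2 = (12 − 5) − 6 = 1, and the invariant factors of ∂_2 are all 1, so H_1 ≅ Z.
  H_2: rank ker ∂_2 − rank ∂_3 = (6 − 6) − 0 = 0, and there is no ∂_3, so H_2 ≅ 0.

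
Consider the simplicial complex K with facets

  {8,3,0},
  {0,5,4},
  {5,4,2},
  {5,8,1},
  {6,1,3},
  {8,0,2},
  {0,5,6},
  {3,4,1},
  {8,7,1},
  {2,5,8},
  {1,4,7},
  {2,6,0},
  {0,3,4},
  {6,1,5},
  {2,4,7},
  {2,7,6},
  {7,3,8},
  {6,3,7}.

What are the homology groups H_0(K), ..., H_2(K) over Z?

H_0 ≅ Z,  H_1 ≅ Z ⊕ Z/2,  H_2 = 0.

Fix the vertex order 0 < 1 < 2 < 3 < 4 < 5 < 6 < 7 < 8 and write every simplex with vertices in increasing order. Then dim K = 2 and the simplices of K are:

  0-simplices (9): [0], [1], [2], [3], [4], [5], [6], [7], [8]
  1-simplices (27): (27 of them)
  2-simplices (18): [0,2,6], [0,2,8], [0,3,4], [0,3,8], [0,4,5], [0,5,6], [1,3,4], [1,3,6], [1,4,7], [1,5,6], [1,5,8], [1,7,8], [2,4,5], [2,4,7], [2,5,8], [2,6,7], [3,6,7], [3,7,8]

Hence C_0 ≅ Z^9, C_1 ≅ Z^27, C_2 ≅ Z^18.

The boundary map ∂_1: C_1 → C_0 sends each edge [p,q] (with p < q) to q − p. For instance
  ∂[0,2] = [2] − [0].
This gives a 9×27 integer matrix of rank 8; reducing to Smith normal form yields diagonal entries (1,1,1,1,1,1,1,1).

∂_2: C_2 → C_1 acts by ∂[p,q,r] = [q,r] − [p,r] + [p,q]. For instance
  ∂[1,3,4] = [3,4] − [1,4] + [1,3],
  ∂[1,5,8] = [5,8] − [1,8] + [1,5].
The 27×18 boundary matrix has rank 18 and Smith normal form diag(1,1,1,1,1,1,1,1,1,1,1,1,1,1,1,1,1,2).

Reading off H_k = ker ∂_k / im ∂_{k+1}:

  H_0: rank C_0 − rank ∂_1 = 9 − 8 = 1, and the invariant factors of ∂_1 are all 1, so H_0 = Z.
  H_1: rank ker ∂_1 − rank ∂_2 = (27 − 8) − 18 = 1, and ∂_2 has invariant factor 2 > 1, so H_1 = Z ⊕ Z/2.
  H_2: rank ker ∂_2 − rank ∂_3 = (18 − 18) − 0 = 0, and there is no ∂_3, so H_2 = 0.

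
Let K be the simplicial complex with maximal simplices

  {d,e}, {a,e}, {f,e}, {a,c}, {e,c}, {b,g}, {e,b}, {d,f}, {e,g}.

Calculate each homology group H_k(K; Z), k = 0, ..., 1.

Take the total order a < b < c < d < e < f < g on the vertex set. Then K (dimension 1) consists of the simplices:

  0-simplices (7): a, b, c, d, e, f, g
  1-simplices (9): ac, ae, be, bg, ce, de, df, ef, eg

so the chain groups are C_0 ≅ Z^7, C_1 ≅ Z^9.

∂_1: C_1 → C_0 is given by ∂[p,q] = [q] − [p].
As a 7×9 matrix over Z this has rank 6, with invariant factors (1,1,1,1,1,1).

Reading off H_k = ker ∂_k / im ∂_{k+1}:

  H_0: rank C_0 − rank ∂_1 = 7 − 6 = 1, and the invariant factors of ∂_1 are all 1, so H_0 = Z.
  H_1: rank ker ∂_1 − rank ∂_2 = (9 − 6) − 0 = 3, and there is no ∂_2, so H_1 = Z^3.

(K is a triangulation of a wedge of 3 circles.)

H_0 = Z,  H_1 = Z^3.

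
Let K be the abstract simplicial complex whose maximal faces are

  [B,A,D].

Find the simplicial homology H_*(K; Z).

H_0 = Z,  H_1 = 0,  H_2 = 0.

K has 3 vertices, 3 edges, 1 triangle.
rank ∂_0 = 0, rank ∂_1 = 2 ⇒ b_0 = 3 − 0 − 2 = 1; all invariant factors of ∂_1 are 1 so no torsion. So H_0 = Z.
rank ∂_1 = 2, rank ∂_2 = 1 ⇒ b_1 = 3 − 2 − 1 = 0; all invariant factors of ∂_2 are 1 so no torsion. So H_1 = 0.
rank ∂_2 = 1, rank ∂_3 = 0 ⇒ b_2 = 1 − 1 − 0 = 0. So H_2 = 0.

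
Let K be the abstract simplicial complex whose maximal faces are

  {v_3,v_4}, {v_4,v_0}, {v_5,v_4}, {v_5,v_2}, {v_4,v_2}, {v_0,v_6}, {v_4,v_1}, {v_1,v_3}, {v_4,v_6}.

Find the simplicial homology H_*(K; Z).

K has 7 vertices, 9 edges.
rank ∂_0 = 0, rank ∂_1 = 6 ⇒ b_0 = 7 − 0 − 6 = 1; all invariant factors of ∂_1 are 1 so no torsion. So H_0 = Z.
rank ∂_1 = 6, rank ∂_2 = 0 ⇒ b_1 = 9 − 6 − 0 = 3. So H_1 = Z^3.

H_0 = Z,  H_1 = Z^3.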